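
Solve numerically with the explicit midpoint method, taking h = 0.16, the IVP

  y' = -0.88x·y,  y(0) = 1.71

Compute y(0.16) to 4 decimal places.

Midpoint: k1 = f(x_n, y_n); k2 = f(x_n + h/2, y_n + (h/2)·k1); y_{n+1} = y_n + h·k2.
x=0.000000, y=1.710000:
  k1 = f(0.000000, 1.710000) = 0.000000
  k2 = f(0.080000, 1.710000) = -0.120384
  y ← 1.710000 + 0.16·(-0.120384) = 1.690739
y(0.16) ≈ 1.6907

1.6907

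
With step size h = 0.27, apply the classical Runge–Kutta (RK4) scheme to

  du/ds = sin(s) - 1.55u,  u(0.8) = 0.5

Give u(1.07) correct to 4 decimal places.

0.5072

RK4: k1 = f(s_n, u_n); k2 = f(s_n + h/2, u_n + (h/2)·k1); k3 = f(s_n + h/2, u_n + (h/2)·k2); k4 = f(s_n + h, u_n + h·k3); u_{n+1} = u_n + (h/6)·(k1 + 2k2 + 2k3 + k4).
s=0.800000, u=0.500000:
  k1 = f(0.800000, 0.500000) = -0.057644
  k2 = f(0.935000, 0.492218) = 0.041661
  k3 = f(0.935000, 0.505624) = 0.020882
  k4 = f(1.070000, 0.505638) = 0.093462
  u ← 0.500000 + (0.27/6)·(k1 + 2k2 + 2k3 + k4) = 0.507241
u(1.07) ≈ 0.5072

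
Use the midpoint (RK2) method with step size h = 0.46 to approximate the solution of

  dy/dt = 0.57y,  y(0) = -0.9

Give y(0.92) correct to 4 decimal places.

Midpoint: k1 = f(t_n, y_n); k2 = f(t_n + h/2, y_n + (h/2)·k1); y_{n+1} = y_n + h·k2.
t=0.000000, y=-0.900000:
  k1 = f(0.000000, -0.900000) = -0.513000
  k2 = f(0.230000, -1.017990) = -0.580254
  y ← -0.900000 + 0.46·(-0.580254) = -1.166917
t=0.460000, y=-1.166917:
  k1 = f(0.460000, -1.166917) = -0.665143
  k2 = f(0.690000, -1.319900) = -0.752343
  y ← -1.166917 + 0.46·(-0.752343) = -1.512995
y(0.92) ≈ -1.5130

-1.5130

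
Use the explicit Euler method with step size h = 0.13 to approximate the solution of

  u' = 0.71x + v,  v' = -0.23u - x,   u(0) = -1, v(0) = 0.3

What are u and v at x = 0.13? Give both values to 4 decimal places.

-0.9610, 0.3299

Euler on (u,v): u_{n+1} = u_n + h·u', v_{n+1} = v_n + h·v'.
0.000000: (-1.000000, 0.300000); f=(0.300000, 0.230000) → (-0.961000, 0.329900)
(u(0.13), v(0.13)) ≈ (-0.9610, 0.3299)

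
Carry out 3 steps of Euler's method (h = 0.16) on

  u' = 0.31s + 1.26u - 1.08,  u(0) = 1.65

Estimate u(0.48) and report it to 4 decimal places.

2.2581

Euler: u_{n+1} = u_n + h·f(s_n, u_n).
s=0.000000, u=1.650000: f=0.999000 → u ← 1.650000 + 0.16·0.999000 = 1.809840
s=0.160000, u=1.809840: f=1.249998 → u ← 1.809840 + 0.16·1.249998 = 2.009840
s=0.320000, u=2.009840: f=1.551598 → u ← 2.009840 + 0.16·1.551598 = 2.258095
u(0.48) ≈ 2.2581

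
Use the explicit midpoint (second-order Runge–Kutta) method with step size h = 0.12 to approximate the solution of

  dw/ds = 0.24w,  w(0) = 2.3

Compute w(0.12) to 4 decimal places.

2.3672

Midpoint: k1 = f(s_n, w_n); k2 = f(s_n + h/2, w_n + (h/2)·k1); w_{n+1} = w_n + h·k2.
s=0.000000, w=2.300000:
  k1 = f(0.000000, 2.300000) = 0.552000
  k2 = f(0.060000, 2.333120) = 0.559949
  w ← 2.300000 + 0.12·0.559949 = 2.367194
w(0.12) ≈ 2.3672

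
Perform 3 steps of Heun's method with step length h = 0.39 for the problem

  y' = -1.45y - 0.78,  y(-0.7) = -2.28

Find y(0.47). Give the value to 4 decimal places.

-0.9038

Heun: k1 = f(t_n, y_n); k2 = f(t_n + h, y_n + h·k1); y_{n+1} = y_n + (h/2)·(k1 + k2).
t=-0.700000, y=-2.280000:
  k1 = f(-0.700000, -2.280000) = 2.526000
  k2 = f(-0.310000, -1.294860) = 1.097547
  y ← -2.280000 + (0.39/2)·(2.526000 + 1.097547) = -1.573408
t=-0.310000, y=-1.573408:
  k1 = f(-0.310000, -1.573408) = 1.501442
  k2 = f(0.080000, -0.987846) = 0.652377
  y ← -1.573408 + (0.39/2)·(1.501442 + 0.652377) = -1.153414
t=0.080000, y=-1.153414:
  k1 = f(0.080000, -1.153414) = 0.892450
  k2 = f(0.470000, -0.805358) = 0.387769
  y ← -1.153414 + (0.39/2)·(0.892450 + 0.387769) = -0.903771
y(0.47) ≈ -0.9038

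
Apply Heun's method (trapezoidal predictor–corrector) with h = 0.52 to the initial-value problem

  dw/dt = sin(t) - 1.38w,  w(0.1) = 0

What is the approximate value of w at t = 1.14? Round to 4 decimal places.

Heun: k1 = f(t_n, w_n); k2 = f(t_n + h, w_n + h·k1); w_{n+1} = w_n + (h/2)·(k1 + k2).
t=0.100000, w=0.000000:
  k1 = f(0.100000, 0.000000) = 0.099833
  k2 = f(0.620000, 0.051913) = 0.509395
  w ← 0.000000 + (0.52/2)·(0.099833 + 0.509395) = 0.158399
t=0.620000, w=0.158399:
  k1 = f(0.620000, 0.158399) = 0.362444
  k2 = f(1.140000, 0.346870) = 0.429953
  w ← 0.158399 + (0.52/2)·(0.362444 + 0.429953) = 0.364422
w(1.14) ≈ 0.3644

0.3644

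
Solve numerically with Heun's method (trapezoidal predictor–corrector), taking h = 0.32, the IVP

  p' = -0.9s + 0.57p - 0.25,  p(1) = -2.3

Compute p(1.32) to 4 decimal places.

-3.2054

Heun: k1 = f(s_n, p_n); k2 = f(s_n + h, p_n + h·k1); p_{n+1} = p_n + (h/2)·(k1 + k2).
s=1.000000, p=-2.300000:
  k1 = f(1.000000, -2.300000) = -2.461000
  k2 = f(1.320000, -3.087520) = -3.197886
  p ← -2.300000 + (0.32/2)·(-2.461000 + (-3.197886)) = -3.205422
p(1.32) ≈ -3.2054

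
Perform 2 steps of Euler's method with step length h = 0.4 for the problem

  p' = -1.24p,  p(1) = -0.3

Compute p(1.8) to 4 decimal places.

Euler: p_{n+1} = p_n + h·f(t_n, p_n).
t=1.000000, p=-0.300000: f=0.372000 → p ← -0.300000 + 0.4·0.372000 = -0.151200
t=1.400000, p=-0.151200: f=0.187488 → p ← -0.151200 + 0.4·0.187488 = -0.076205
p(1.8) ≈ -0.0762

-0.0762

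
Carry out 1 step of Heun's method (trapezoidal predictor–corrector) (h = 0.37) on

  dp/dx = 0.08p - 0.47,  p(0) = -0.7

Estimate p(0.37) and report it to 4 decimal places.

-0.8975

Heun: k1 = f(x_n, p_n); k2 = f(x_n + h, p_n + h·k1); p_{n+1} = p_n + (h/2)·(k1 + k2).
x=0.000000, p=-0.700000:
  k1 = f(0.000000, -0.700000) = -0.526000
  k2 = f(0.370000, -0.894620) = -0.541570
  p ← -0.700000 + (0.37/2)·(-0.526000 + (-0.541570)) = -0.897500
p(0.37) ≈ -0.8975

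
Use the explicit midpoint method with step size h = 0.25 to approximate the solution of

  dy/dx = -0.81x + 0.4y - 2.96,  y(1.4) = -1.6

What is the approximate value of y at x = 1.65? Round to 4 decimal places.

Midpoint: k1 = f(x_n, y_n); k2 = f(x_n + h/2, y_n + (h/2)·k1); y_{n+1} = y_n + h·k2.
x=1.400000, y=-1.600000:
  k1 = f(1.400000, -1.600000) = -4.734000
  k2 = f(1.525000, -2.191750) = -5.071950
  y ← -1.600000 + 0.25·(-5.071950) = -2.867987
y(1.65) ≈ -2.8680

-2.8680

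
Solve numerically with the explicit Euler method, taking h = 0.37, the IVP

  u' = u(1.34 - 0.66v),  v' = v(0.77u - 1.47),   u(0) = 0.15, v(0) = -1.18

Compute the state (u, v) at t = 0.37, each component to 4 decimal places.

Euler on (u,v): u_{n+1} = u_n + h·u', v_{n+1} = v_n + h·v'.
0.000000: (0.150000, -1.180000); f=(0.317820, 1.598310) → (0.267593, -0.588625)
(u(0.37), v(0.37)) ≈ (0.2676, -0.5886)

0.2676, -0.5886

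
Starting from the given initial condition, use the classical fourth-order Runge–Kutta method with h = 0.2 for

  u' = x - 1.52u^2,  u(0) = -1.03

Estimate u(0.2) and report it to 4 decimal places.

-1.4724

RK4: k1 = f(x_n, u_n); k2 = f(x_n + h/2, u_n + (h/2)·k1); k3 = f(x_n + h/2, u_n + (h/2)·k2); k4 = f(x_n + h, u_n + h·k3); u_{n+1} = u_n + (h/6)·(k1 + 2k2 + 2k3 + k4).
x=0.000000, u=-1.030000:
  k1 = f(0.000000, -1.030000) = -1.612568
  k2 = f(0.100000, -1.191257) = -2.057021
  k3 = f(0.100000, -1.235702) = -2.220979
  k4 = f(0.200000, -1.474196) = -3.103345
  u ← -1.030000 + (0.2/6)·(k1 + 2k2 + 2k3 + k4) = -1.472397
u(0.2) ≈ -1.4724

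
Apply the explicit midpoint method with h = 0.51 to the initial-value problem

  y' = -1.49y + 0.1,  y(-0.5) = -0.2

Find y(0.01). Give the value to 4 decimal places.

Midpoint: k1 = f(t_n, y_n); k2 = f(t_n + h/2, y_n + (h/2)·k1); y_{n+1} = y_n + h·k2.
t=-0.500000, y=-0.200000:
  k1 = f(-0.500000, -0.200000) = 0.398000
  k2 = f(-0.245000, -0.098510) = 0.246780
  y ← -0.200000 + 0.51·0.246780 = -0.074142
y(0.01) ≈ -0.0741

-0.0741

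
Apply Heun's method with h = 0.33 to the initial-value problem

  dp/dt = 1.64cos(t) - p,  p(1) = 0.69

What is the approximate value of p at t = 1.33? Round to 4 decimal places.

Heun: k1 = f(t_n, p_n); k2 = f(t_n + h, p_n + h·k1); p_{n+1} = p_n + (h/2)·(k1 + k2).
t=1.000000, p=0.690000:
  k1 = f(1.000000, 0.690000) = 0.196096
  k2 = f(1.330000, 0.754712) = -0.363611
  p ← 0.690000 + (0.33/2)·(0.196096 + (-0.363611)) = 0.662360
p(1.33) ≈ 0.6624

0.6624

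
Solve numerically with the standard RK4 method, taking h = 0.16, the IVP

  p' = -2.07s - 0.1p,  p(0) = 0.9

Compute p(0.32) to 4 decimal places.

RK4: k1 = f(s_n, p_n); k2 = f(s_n + h/2, p_n + (h/2)·k1); k3 = f(s_n + h/2, p_n + (h/2)·k2); k4 = f(s_n + h, p_n + h·k3); p_{n+1} = p_n + (h/6)·(k1 + 2k2 + 2k3 + k4).
s=0.000000, p=0.900000:
  k1 = f(0.000000, 0.900000) = -0.090000
  k2 = f(0.080000, 0.892800) = -0.254880
  k3 = f(0.080000, 0.879610) = -0.253561
  k4 = f(0.160000, 0.859430) = -0.417143
  p ← 0.900000 + (0.16/6)·(k1 + 2k2 + 2k3 + k4) = 0.859359
s=0.160000, p=0.859359:
  k1 = f(0.160000, 0.859359) = -0.417136
  k2 = f(0.240000, 0.825988) = -0.579399
  k3 = f(0.240000, 0.813007) = -0.578101
  k4 = f(0.320000, 0.766863) = -0.739086
  p ← 0.859359 + (0.16/6)·(k1 + 2k2 + 2k3 + k4) = 0.766793
p(0.32) ≈ 0.7668

0.7668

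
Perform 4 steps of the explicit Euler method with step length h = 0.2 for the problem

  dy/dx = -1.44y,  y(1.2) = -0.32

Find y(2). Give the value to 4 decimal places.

-0.0822

Euler: y_{n+1} = y_n + h·f(x_n, y_n).
x=1.200000, y=-0.320000: f=0.460800 → y ← -0.320000 + 0.2·0.460800 = -0.227840
x=1.400000, y=-0.227840: f=0.328090 → y ← -0.227840 + 0.2·0.328090 = -0.162222
x=1.600000, y=-0.162222: f=0.233600 → y ← -0.162222 + 0.2·0.233600 = -0.115502
x=1.800000, y=-0.115502: f=0.166323 → y ← -0.115502 + 0.2·0.166323 = -0.082238
y(2) ≈ -0.0822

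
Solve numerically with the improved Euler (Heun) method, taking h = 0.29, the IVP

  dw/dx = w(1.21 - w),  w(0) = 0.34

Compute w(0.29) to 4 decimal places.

0.4313

Heun: k1 = f(x_n, w_n); k2 = f(x_n + h, w_n + h·k1); w_{n+1} = w_n + (h/2)·(k1 + k2).
x=0.000000, w=0.340000:
  k1 = f(0.000000, 0.340000) = 0.295800
  k2 = f(0.290000, 0.425782) = 0.333906
  w ← 0.340000 + (0.29/2)·(0.295800 + 0.333906) = 0.431307
w(0.29) ≈ 0.4313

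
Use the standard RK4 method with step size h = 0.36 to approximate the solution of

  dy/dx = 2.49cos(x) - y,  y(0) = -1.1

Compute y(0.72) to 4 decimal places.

RK4: k1 = f(x_n, y_n); k2 = f(x_n + h/2, y_n + (h/2)·k1); k3 = f(x_n + h/2, y_n + (h/2)·k2); k4 = f(x_n + h, y_n + h·k3); y_{n+1} = y_n + (h/6)·(k1 + 2k2 + 2k3 + k4).
x=0.000000, y=-1.100000:
  k1 = f(0.000000, -1.100000) = 3.590000
  k2 = f(0.180000, -0.453800) = 2.903571
  k3 = f(0.180000, -0.577357) = 3.027128
  k4 = f(0.360000, -0.010234) = 2.340617
  y ← -1.100000 + (0.36/6)·(k1 + 2k2 + 2k3 + k4) = -0.032479
x=0.360000, y=-0.032479:
  k1 = f(0.360000, -0.032479) = 2.362862
  k2 = f(0.540000, 0.392836) = 1.742859
  k3 = f(0.540000, 0.281235) = 1.854459
  k4 = f(0.720000, 0.635126) = 1.236870
  y ← -0.032479 + (0.36/6)·(k1 + 2k2 + 2k3 + k4) = 0.615183
y(0.72) ≈ 0.6152

0.6152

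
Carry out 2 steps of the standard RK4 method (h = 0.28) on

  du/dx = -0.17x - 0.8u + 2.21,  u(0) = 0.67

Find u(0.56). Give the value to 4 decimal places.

RK4: k1 = f(x_n, u_n); k2 = f(x_n + h/2, u_n + (h/2)·k1); k3 = f(x_n + h/2, u_n + (h/2)·k2); k4 = f(x_n + h, u_n + h·k3); u_{n+1} = u_n + (h/6)·(k1 + 2k2 + 2k3 + k4).
x=0.000000, u=0.670000:
  k1 = f(0.000000, 0.670000) = 1.674000
  k2 = f(0.140000, 0.904360) = 1.462712
  k3 = f(0.140000, 0.874780) = 1.486376
  k4 = f(0.280000, 1.086185) = 1.293452
  u ← 0.670000 + (0.28/6)·(k1 + 2k2 + 2k3 + k4) = 1.083729
x=0.280000, u=1.083729:
  k1 = f(0.280000, 1.083729) = 1.295417
  k2 = f(0.420000, 1.265088) = 1.126530
  k3 = f(0.420000, 1.241444) = 1.145445
  k4 = f(0.560000, 1.404454) = 0.991237
  u ← 1.083729 + (0.28/6)·(k1 + 2k2 + 2k3 + k4) = 1.402491
u(0.56) ≈ 1.4025

1.4025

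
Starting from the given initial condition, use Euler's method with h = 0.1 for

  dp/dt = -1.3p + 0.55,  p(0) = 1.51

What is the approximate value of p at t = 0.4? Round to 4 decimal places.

1.0458

Euler: p_{n+1} = p_n + h·f(t_n, p_n).
t=0.000000, p=1.510000: f=-1.413000 → p ← 1.510000 + 0.1·(-1.413000) = 1.368700
t=0.100000, p=1.368700: f=-1.229310 → p ← 1.368700 + 0.1·(-1.229310) = 1.245769
t=0.200000, p=1.245769: f=-1.069500 → p ← 1.245769 + 0.1·(-1.069500) = 1.138819
t=0.300000, p=1.138819: f=-0.930465 → p ← 1.138819 + 0.1·(-0.930465) = 1.045773
p(0.4) ≈ 1.0458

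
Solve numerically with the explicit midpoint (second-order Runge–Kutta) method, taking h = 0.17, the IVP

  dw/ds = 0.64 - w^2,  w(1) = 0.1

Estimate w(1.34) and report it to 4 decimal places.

0.3025

Midpoint: k1 = f(s_n, w_n); k2 = f(s_n + h/2, w_n + (h/2)·k1); w_{n+1} = w_n + h·k2.
s=1.000000, w=0.100000:
  k1 = f(1.000000, 0.100000) = 0.630000
  k2 = f(1.085000, 0.153550) = 0.616422
  w ← 0.100000 + 0.17·0.616422 = 0.204792
s=1.170000, w=0.204792:
  k1 = f(1.170000, 0.204792) = 0.598060
  k2 = f(1.255000, 0.255627) = 0.574655
  w ← 0.204792 + 0.17·0.574655 = 0.302483
w(1.34) ≈ 0.3025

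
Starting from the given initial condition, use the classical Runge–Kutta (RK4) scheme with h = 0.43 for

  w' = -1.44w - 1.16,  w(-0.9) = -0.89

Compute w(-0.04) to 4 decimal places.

RK4: k1 = f(x_n, w_n); k2 = f(x_n + h/2, w_n + (h/2)·k1); k3 = f(x_n + h/2, w_n + (h/2)·k2); k4 = f(x_n + h, w_n + h·k3); w_{n+1} = w_n + (h/6)·(k1 + 2k2 + 2k3 + k4).
x=-0.900000, w=-0.890000:
  k1 = f(-0.900000, -0.890000) = 0.121600
  k2 = f(-0.685000, -0.863856) = 0.083953
  k3 = f(-0.685000, -0.871950) = 0.095608
  k4 = f(-0.470000, -0.848888) = 0.062399
  w ← -0.890000 + (0.43/6)·(k1 + 2k2 + 2k3 + k4) = -0.851076
x=-0.470000, w=-0.851076:
  k1 = f(-0.470000, -0.851076) = 0.065550
  k2 = f(-0.255000, -0.836983) = 0.045256
  k3 = f(-0.255000, -0.841346) = 0.051539
  k4 = f(-0.040000, -0.828915) = 0.033637
  w ← -0.851076 + (0.43/6)·(k1 + 2k2 + 2k3 + k4) = -0.830094
w(-0.04) ≈ -0.8301

-0.8301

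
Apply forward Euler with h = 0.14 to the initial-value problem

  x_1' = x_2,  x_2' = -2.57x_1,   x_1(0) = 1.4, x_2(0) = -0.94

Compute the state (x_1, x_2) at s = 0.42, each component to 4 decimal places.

Euler on (x_1,x_2): x_1_{n+1} = x_1_n + h·x_1', x_2_{n+1} = x_2_n + h·x_2'.
0.000000: (1.400000, -0.940000); f=(-0.940000, -3.598000) → (1.268400, -1.443720)
0.140000: (1.268400, -1.443720); f=(-1.443720, -3.259788) → (1.066279, -1.900090)
0.280000: (1.066279, -1.900090); f=(-1.900090, -2.740338) → (0.800267, -2.283738)
(x_1(0.42), x_2(0.42)) ≈ (0.8003, -2.2837)

0.8003, -2.2837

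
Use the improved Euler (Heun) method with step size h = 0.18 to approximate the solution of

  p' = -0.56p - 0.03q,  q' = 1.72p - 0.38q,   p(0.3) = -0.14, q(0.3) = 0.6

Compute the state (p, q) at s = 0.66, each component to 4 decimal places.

Heun on (p,q): k1 = f(s_n, state_n); k2 = f(s_n + h, state_n + h·k1); state_{n+1} = state_n + (h/2)·(k1 + k2).
0.300000: (-0.140000, 0.600000)
  k1 = (0.060400, -0.468800)
  predictor → (-0.129128, 0.515616)
  k2 = (0.056843, -0.418034)
  → (-0.129448, 0.520185)
0.480000: (-0.129448, 0.520185)
  k1 = (0.056885, -0.420321)
  predictor → (-0.119209, 0.444527)
  k2 = (0.053421, -0.373959)
  → (-0.119521, 0.448700)
(p(0.66), q(0.66)) ≈ (-0.1195, 0.4487)

-0.1195, 0.4487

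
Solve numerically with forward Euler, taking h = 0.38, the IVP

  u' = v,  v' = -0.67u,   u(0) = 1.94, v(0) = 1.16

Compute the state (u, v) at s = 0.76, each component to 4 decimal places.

Euler on (u,v): u_{n+1} = u_n + h·u', v_{n+1} = v_n + h·v'.
0.000000: (1.940000, 1.160000); f=(1.160000, -1.299800) → (2.380800, 0.666076)
0.380000: (2.380800, 0.666076); f=(0.666076, -1.595136) → (2.633909, 0.059924)
(u(0.76), v(0.76)) ≈ (2.6339, 0.0599)

2.6339, 0.0599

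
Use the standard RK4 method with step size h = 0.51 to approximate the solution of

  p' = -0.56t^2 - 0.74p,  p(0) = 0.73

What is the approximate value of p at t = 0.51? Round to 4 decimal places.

RK4: k1 = f(t_n, p_n); k2 = f(t_n + h/2, p_n + (h/2)·k1); k3 = f(t_n + h/2, p_n + (h/2)·k2); k4 = f(t_n + h, p_n + h·k3); p_{n+1} = p_n + (h/6)·(k1 + 2k2 + 2k3 + k4).
t=0.000000, p=0.730000:
  k1 = f(0.000000, 0.730000) = -0.540200
  k2 = f(0.255000, 0.592249) = -0.474678
  k3 = f(0.255000, 0.608957) = -0.487042
  k4 = f(0.510000, 0.481608) = -0.502046
  p ← 0.730000 + (0.51/6)·(k1 + 2k2 + 2k3 + k4) = 0.477917
p(0.51) ≈ 0.4779

0.4779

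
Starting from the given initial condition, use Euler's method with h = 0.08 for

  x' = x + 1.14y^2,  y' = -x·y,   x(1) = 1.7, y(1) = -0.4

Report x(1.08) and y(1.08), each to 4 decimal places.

1.8506, -0.3456

Euler on (x,y): x_{n+1} = x_n + h·x', y_{n+1} = y_n + h·y'.
1.000000: (1.700000, -0.400000); f=(1.882400, 0.680000) → (1.850592, -0.345600)
(x(1.08), y(1.08)) ≈ (1.8506, -0.3456)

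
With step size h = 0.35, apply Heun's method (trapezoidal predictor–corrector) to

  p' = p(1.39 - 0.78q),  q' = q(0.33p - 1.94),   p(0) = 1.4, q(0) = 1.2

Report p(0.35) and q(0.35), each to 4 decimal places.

Heun on (p,q): k1 = f(t_n, state_n); k2 = f(t_n + h, state_n + h·k1); state_{n+1} = state_n + (h/2)·(k1 + k2).
0.000000: (1.400000, 1.200000)
  k1 = (0.635600, -1.773600)
  predictor → (1.622460, 0.579240)
  k2 = (1.522180, -0.813594)
  → (1.777612, 0.747241)
(p(0.35), q(0.35)) ≈ (1.7776, 0.7472)

1.7776, 0.7472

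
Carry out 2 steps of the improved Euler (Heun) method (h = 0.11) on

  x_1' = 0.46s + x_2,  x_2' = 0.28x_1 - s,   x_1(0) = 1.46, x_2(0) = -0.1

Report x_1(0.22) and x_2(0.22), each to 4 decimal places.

Heun on (x_1,x_2): k1 = f(s_n, state_n); k2 = f(s_n + h, state_n + h·k1); state_{n+1} = state_n + (h/2)·(k1 + k2).
0.000000: (1.460000, -0.100000)
  k1 = (-0.100000, 0.408800)
  predictor → (1.449000, -0.055032)
  k2 = (-0.004432, 0.295720)
  → (1.454256, -0.061251)
0.110000: (1.454256, -0.061251)
  k1 = (-0.010651, 0.297192)
  predictor → (1.453085, -0.028560)
  k2 = (0.072640, 0.186864)
  → (1.457666, -0.034628)
(x_1(0.22), x_2(0.22)) ≈ (1.4577, -0.0346)

1.4577, -0.0346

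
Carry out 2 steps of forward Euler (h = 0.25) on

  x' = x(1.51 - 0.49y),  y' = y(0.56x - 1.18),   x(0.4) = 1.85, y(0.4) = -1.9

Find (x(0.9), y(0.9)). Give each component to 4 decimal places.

Euler on (x,y): x_{n+1} = x_n + h·x', y_{n+1} = y_n + h·y'.
0.400000: (1.850000, -1.900000); f=(4.515850, 0.273600) → (2.978962, -1.831600)
0.650000: (2.978962, -1.831600); f=(7.171805, -0.894222) → (4.771914, -2.055155)
(x(0.9), y(0.9)) ≈ (4.7719, -2.0552)

4.7719, -2.0552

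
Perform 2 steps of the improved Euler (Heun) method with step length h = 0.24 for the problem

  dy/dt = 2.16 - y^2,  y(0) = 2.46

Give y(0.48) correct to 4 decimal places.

Heun: k1 = f(t_n, y_n); k2 = f(t_n + h, y_n + h·k1); y_{n+1} = y_n + (h/2)·(k1 + k2).
t=0.000000, y=2.460000:
  k1 = f(0.000000, 2.460000) = -3.891600
  k2 = f(0.240000, 1.526016) = -0.168725
  y ← 2.460000 + (0.24/2)·(-3.891600 + (-0.168725)) = 1.972761
t=0.240000, y=1.972761:
  k1 = f(0.240000, 1.972761) = -1.731786
  k2 = f(0.480000, 1.557132) = -0.264661
  y ← 1.972761 + (0.24/2)·(-1.731786 + (-0.264661)) = 1.733187
y(0.48) ≈ 1.7332

1.7332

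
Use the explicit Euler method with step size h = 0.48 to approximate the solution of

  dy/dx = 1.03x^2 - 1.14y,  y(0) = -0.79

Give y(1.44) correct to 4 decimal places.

0.4339

Euler: y_{n+1} = y_n + h·f(x_n, y_n).
x=0.000000, y=-0.790000: f=0.900600 → y ← -0.790000 + 0.48·0.900600 = -0.357712
x=0.480000, y=-0.357712: f=0.645104 → y ← -0.357712 + 0.48·0.645104 = -0.048062
x=0.960000, y=-0.048062: f=1.004039 → y ← -0.048062 + 0.48·1.004039 = 0.433876
y(1.44) ≈ 0.4339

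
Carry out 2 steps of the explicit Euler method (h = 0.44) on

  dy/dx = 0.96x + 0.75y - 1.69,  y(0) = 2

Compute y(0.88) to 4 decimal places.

1.9911

Euler: y_{n+1} = y_n + h·f(x_n, y_n).
x=0.000000, y=2.000000: f=-0.190000 → y ← 2.000000 + 0.44·(-0.190000) = 1.916400
x=0.440000, y=1.916400: f=0.169700 → y ← 1.916400 + 0.44·0.169700 = 1.991068
y(0.88) ≈ 1.9911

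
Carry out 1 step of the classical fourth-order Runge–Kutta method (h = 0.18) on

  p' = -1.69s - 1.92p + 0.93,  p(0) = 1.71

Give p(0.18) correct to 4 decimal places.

1.3274

RK4: k1 = f(s_n, p_n); k2 = f(s_n + h/2, p_n + (h/2)·k1); k3 = f(s_n + h/2, p_n + (h/2)·k2); k4 = f(s_n + h, p_n + h·k3); p_{n+1} = p_n + (h/6)·(k1 + 2k2 + 2k3 + k4).
s=0.000000, p=1.710000:
  k1 = f(0.000000, 1.710000) = -2.353200
  k2 = f(0.090000, 1.498212) = -2.098667
  k3 = f(0.090000, 1.521120) = -2.142650
  k4 = f(0.180000, 1.324323) = -1.916900
  p ← 1.710000 + (0.18/6)·(k1 + 2k2 + 2k3 + k4) = 1.327418
p(0.18) ≈ 1.3274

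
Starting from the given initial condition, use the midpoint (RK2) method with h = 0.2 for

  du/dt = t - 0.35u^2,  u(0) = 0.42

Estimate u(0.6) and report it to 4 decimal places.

0.5564

Midpoint: k1 = f(t_n, u_n); k2 = f(t_n + h/2, u_n + (h/2)·k1); u_{n+1} = u_n + h·k2.
t=0.000000, u=0.420000:
  k1 = f(0.000000, 0.420000) = -0.061740
  k2 = f(0.100000, 0.413826) = 0.040062
  u ← 0.420000 + 0.2·0.040062 = 0.428012
t=0.200000, u=0.428012:
  k1 = f(0.200000, 0.428012) = 0.135882
  k2 = f(0.300000, 0.441601) = 0.231746
  u ← 0.428012 + 0.2·0.231746 = 0.474362
t=0.400000, u=0.474362:
  k1 = f(0.400000, 0.474362) = 0.321243
  k2 = f(0.500000, 0.506486) = 0.410215
  u ← 0.474362 + 0.2·0.410215 = 0.556405
u(0.6) ≈ 0.5564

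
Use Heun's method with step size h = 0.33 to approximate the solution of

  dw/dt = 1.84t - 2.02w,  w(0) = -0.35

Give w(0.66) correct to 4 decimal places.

Heun: k1 = f(t_n, w_n); k2 = f(t_n + h, w_n + h·k1); w_{n+1} = w_n + (h/2)·(k1 + k2).
t=0.000000, w=-0.350000:
  k1 = f(0.000000, -0.350000) = 0.707000
  k2 = f(0.330000, -0.116690) = 0.842914
  w ← -0.350000 + (0.33/2)·(0.707000 + 0.842914) = -0.094264
t=0.330000, w=-0.094264:
  k1 = f(0.330000, -0.094264) = 0.797614
  k2 = f(0.660000, 0.168948) = 0.873124
  w ← -0.094264 + (0.33/2)·(0.797614 + 0.873124) = 0.181408
w(0.66) ≈ 0.1814

0.1814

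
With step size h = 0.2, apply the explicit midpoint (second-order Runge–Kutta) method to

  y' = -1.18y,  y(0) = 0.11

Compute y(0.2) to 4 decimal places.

0.0871

Midpoint: k1 = f(s_n, y_n); k2 = f(s_n + h/2, y_n + (h/2)·k1); y_{n+1} = y_n + h·k2.
s=0.000000, y=0.110000:
  k1 = f(0.000000, 0.110000) = -0.129800
  k2 = f(0.100000, 0.097020) = -0.114484
  y ← 0.110000 + 0.2·(-0.114484) = 0.087103
y(0.2) ≈ 0.0871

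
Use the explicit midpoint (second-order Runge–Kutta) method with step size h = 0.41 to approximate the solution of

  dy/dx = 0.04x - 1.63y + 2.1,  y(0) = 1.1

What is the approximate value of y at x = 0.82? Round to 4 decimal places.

1.2400

Midpoint: k1 = f(x_n, y_n); k2 = f(x_n + h/2, y_n + (h/2)·k1); y_{n+1} = y_n + h·k2.
x=0.000000, y=1.100000:
  k1 = f(0.000000, 1.100000) = 0.307000
  k2 = f(0.205000, 1.162935) = 0.212616
  y ← 1.100000 + 0.41·0.212616 = 1.187173
x=0.410000, y=1.187173:
  k1 = f(0.410000, 1.187173) = 0.181309
  k2 = f(0.615000, 1.224341) = 0.128924
  y ← 1.187173 + 0.41·0.128924 = 1.240032
y(0.82) ≈ 1.2400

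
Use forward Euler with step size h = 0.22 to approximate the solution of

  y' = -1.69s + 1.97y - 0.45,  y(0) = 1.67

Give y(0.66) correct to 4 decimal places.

Euler: y_{n+1} = y_n + h·f(s_n, y_n).
s=0.000000, y=1.670000: f=2.839900 → y ← 1.670000 + 0.22·2.839900 = 2.294778
s=0.220000, y=2.294778: f=3.698913 → y ← 2.294778 + 0.22·3.698913 = 3.108539
s=0.440000, y=3.108539: f=4.930221 → y ← 3.108539 + 0.22·4.930221 = 4.193187
y(0.66) ≈ 4.1932

4.1932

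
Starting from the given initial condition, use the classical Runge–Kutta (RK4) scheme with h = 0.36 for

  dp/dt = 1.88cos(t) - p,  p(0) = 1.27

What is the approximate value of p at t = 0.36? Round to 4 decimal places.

RK4: k1 = f(t_n, p_n); k2 = f(t_n + h/2, p_n + (h/2)·k1); k3 = f(t_n + h/2, p_n + (h/2)·k2); k4 = f(t_n + h, p_n + h·k3); p_{n+1} = p_n + (h/6)·(k1 + 2k2 + 2k3 + k4).
t=0.000000, p=1.270000:
  k1 = f(0.000000, 1.270000) = 0.610000
  k2 = f(0.180000, 1.379800) = 0.469826
  k3 = f(0.180000, 1.354569) = 0.495057
  k4 = f(0.360000, 1.448221) = 0.311265
  p ← 1.270000 + (0.36/6)·(k1 + 2k2 + 2k3 + k4) = 1.441062
p(0.36) ≈ 1.4411

1.4411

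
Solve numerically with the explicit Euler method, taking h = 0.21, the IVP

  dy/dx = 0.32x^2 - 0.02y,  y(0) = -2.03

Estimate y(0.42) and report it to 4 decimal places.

-2.0100

Euler: y_{n+1} = y_n + h·f(x_n, y_n).
x=0.000000, y=-2.030000: f=0.040600 → y ← -2.030000 + 0.21·0.040600 = -2.021474
x=0.210000, y=-2.021474: f=0.054541 → y ← -2.021474 + 0.21·0.054541 = -2.010020
y(0.42) ≈ -2.0100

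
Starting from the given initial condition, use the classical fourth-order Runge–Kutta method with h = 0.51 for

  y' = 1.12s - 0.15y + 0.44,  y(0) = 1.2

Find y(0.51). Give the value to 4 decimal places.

1.4697

RK4: k1 = f(s_n, y_n); k2 = f(s_n + h/2, y_n + (h/2)·k1); k3 = f(s_n + h/2, y_n + (h/2)·k2); k4 = f(s_n + h, y_n + h·k3); y_{n+1} = y_n + (h/6)·(k1 + 2k2 + 2k3 + k4).
s=0.000000, y=1.200000:
  k1 = f(0.000000, 1.200000) = 0.260000
  k2 = f(0.255000, 1.266300) = 0.535655
  k3 = f(0.255000, 1.336592) = 0.525111
  k4 = f(0.510000, 1.467807) = 0.791029
  y ← 1.200000 + (0.51/6)·(k1 + 2k2 + 2k3 + k4) = 1.469668
y(0.51) ≈ 1.4697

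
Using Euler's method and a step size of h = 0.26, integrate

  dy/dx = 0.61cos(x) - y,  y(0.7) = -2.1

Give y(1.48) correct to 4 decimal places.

-0.6627

Euler: y_{n+1} = y_n + h·f(x_n, y_n).
x=0.700000, y=-2.100000: f=2.566554 → y ← -2.100000 + 0.26·2.566554 = -1.432696
x=0.960000, y=-1.432696: f=1.782543 → y ← -1.432696 + 0.26·1.782543 = -0.969235
x=1.220000, y=-0.969235: f=1.178859 → y ← -0.969235 + 0.26·1.178859 = -0.662732
y(1.48) ≈ -0.6627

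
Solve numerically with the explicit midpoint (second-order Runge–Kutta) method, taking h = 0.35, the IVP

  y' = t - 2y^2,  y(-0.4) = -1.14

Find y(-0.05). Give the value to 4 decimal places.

Midpoint: k1 = f(t_n, y_n); k2 = f(t_n + h/2, y_n + (h/2)·k1); y_{n+1} = y_n + h·k2.
t=-0.400000, y=-1.140000:
  k1 = f(-0.400000, -1.140000) = -2.999200
  k2 = f(-0.225000, -1.664860) = -5.768518
  y ← -1.140000 + 0.35·(-5.768518) = -3.158981
y(-0.05) ≈ -3.1590

-3.1590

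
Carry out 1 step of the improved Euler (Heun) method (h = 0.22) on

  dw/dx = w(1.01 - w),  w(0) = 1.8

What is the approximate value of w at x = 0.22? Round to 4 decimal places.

1.5655

Heun: k1 = f(x_n, w_n); k2 = f(x_n + h, w_n + h·k1); w_{n+1} = w_n + (h/2)·(k1 + k2).
x=0.000000, w=1.800000:
  k1 = f(0.000000, 1.800000) = -1.422000
  k2 = f(0.220000, 1.487160) = -0.709613
  w ← 1.800000 + (0.22/2)·(-1.422000 + (-0.709613)) = 1.565523
w(0.22) ≈ 1.5655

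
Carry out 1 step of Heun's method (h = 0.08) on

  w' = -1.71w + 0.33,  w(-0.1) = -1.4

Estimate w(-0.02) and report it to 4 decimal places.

Heun: k1 = f(t_n, w_n); k2 = f(t_n + h, w_n + h·k1); w_{n+1} = w_n + (h/2)·(k1 + k2).
t=-0.100000, w=-1.400000:
  k1 = f(-0.100000, -1.400000) = 2.724000
  k2 = f(-0.020000, -1.182080) = 2.351357
  w ← -1.400000 + (0.08/2)·(2.724000 + 2.351357) = -1.196986
w(-0.02) ≈ -1.1970

-1.1970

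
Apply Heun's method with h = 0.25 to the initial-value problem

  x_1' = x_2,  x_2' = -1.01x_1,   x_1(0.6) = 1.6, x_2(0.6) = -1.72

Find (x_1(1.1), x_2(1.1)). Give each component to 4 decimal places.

0.5667, -2.2871

Heun on (x_1,x_2): k1 = f(x_n, state_n); k2 = f(x_n + h, state_n + h·k1); state_{n+1} = state_n + (h/2)·(k1 + k2).
0.600000: (1.600000, -1.720000)
  k1 = (-1.720000, -1.616000)
  predictor → (1.170000, -2.124000)
  k2 = (-2.124000, -1.181700)
  → (1.119500, -2.069713)
0.850000: (1.119500, -2.069713)
  k1 = (-2.069713, -1.130695)
  predictor → (0.602072, -2.352386)
  k2 = (-2.352386, -0.608093)
  → (0.566738, -2.287061)
(x_1(1.1), x_2(1.1)) ≈ (0.5667, -2.2871)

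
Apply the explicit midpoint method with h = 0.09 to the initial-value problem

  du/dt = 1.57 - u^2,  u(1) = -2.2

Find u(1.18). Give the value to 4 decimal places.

Midpoint: k1 = f(t_n, u_n); k2 = f(t_n + h/2, u_n + (h/2)·k1); u_{n+1} = u_n + h·k2.
t=1.000000, u=-2.200000:
  k1 = f(1.000000, -2.200000) = -3.270000
  k2 = f(1.045000, -2.347150) = -3.939113
  u ← -2.200000 + 0.09·(-3.939113) = -2.554520
t=1.090000, u=-2.554520:
  k1 = f(1.090000, -2.554520) = -4.955573
  k2 = f(1.135000, -2.777521) = -6.144623
  u ← -2.554520 + 0.09·(-6.144623) = -3.107536
u(1.18) ≈ -3.1075

-3.1075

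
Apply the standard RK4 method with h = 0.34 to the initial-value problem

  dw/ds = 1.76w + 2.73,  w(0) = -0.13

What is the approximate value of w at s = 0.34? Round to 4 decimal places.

1.0332

RK4: k1 = f(s_n, w_n); k2 = f(s_n + h/2, w_n + (h/2)·k1); k3 = f(s_n + h/2, w_n + (h/2)·k2); k4 = f(s_n + h, w_n + h·k3); w_{n+1} = w_n + (h/6)·(k1 + 2k2 + 2k3 + k4).
s=0.000000, w=-0.130000:
  k1 = f(0.000000, -0.130000) = 2.501200
  k2 = f(0.170000, 0.295204) = 3.249559
  k3 = f(0.170000, 0.422425) = 3.473468
  k4 = f(0.340000, 1.050979) = 4.579723
  w ← -0.130000 + (0.34/6)·(k1 + 2k2 + 2k3 + k4) = 1.033195
w(0.34) ≈ 1.0332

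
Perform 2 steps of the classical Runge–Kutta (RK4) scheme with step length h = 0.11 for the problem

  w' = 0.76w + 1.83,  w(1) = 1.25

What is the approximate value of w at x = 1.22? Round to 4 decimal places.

RK4: k1 = f(x_n, w_n); k2 = f(x_n + h/2, w_n + (h/2)·k1); k3 = f(x_n + h/2, w_n + (h/2)·k2); k4 = f(x_n + h, w_n + h·k3); w_{n+1} = w_n + (h/6)·(k1 + 2k2 + 2k3 + k4).
x=1.000000, w=1.250000:
  k1 = f(1.000000, 1.250000) = 2.780000
  k2 = f(1.055000, 1.402900) = 2.896204
  k3 = f(1.055000, 1.409291) = 2.901061
  k4 = f(1.110000, 1.569117) = 3.022529
  w ← 1.250000 + (0.11/6)·(k1 + 2k2 + 2k3 + k4) = 1.568946
x=1.110000, w=1.568946:
  k1 = f(1.110000, 1.568946) = 3.022399
  k2 = f(1.165000, 1.735178) = 3.148735
  k3 = f(1.165000, 1.742127) = 3.154016
  k4 = f(1.220000, 1.915888) = 3.286075
  w ← 1.568946 + (0.11/6)·(k1 + 2k2 + 2k3 + k4) = 1.915702
w(1.22) ≈ 1.9157

1.9157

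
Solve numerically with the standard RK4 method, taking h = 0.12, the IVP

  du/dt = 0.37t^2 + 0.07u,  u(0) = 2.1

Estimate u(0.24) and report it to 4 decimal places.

2.1373

RK4: k1 = f(t_n, u_n); k2 = f(t_n + h/2, u_n + (h/2)·k1); k3 = f(t_n + h/2, u_n + (h/2)·k2); k4 = f(t_n + h, u_n + h·k3); u_{n+1} = u_n + (h/6)·(k1 + 2k2 + 2k3 + k4).
t=0.000000, u=2.100000:
  k1 = f(0.000000, 2.100000) = 0.147000
  k2 = f(0.060000, 2.108820) = 0.148949
  k3 = f(0.060000, 2.108937) = 0.148958
  k4 = f(0.120000, 2.117875) = 0.153579
  u ← 2.100000 + (0.12/6)·(k1 + 2k2 + 2k3 + k4) = 2.117928
t=0.120000, u=2.117928:
  k1 = f(0.120000, 2.117928) = 0.153583
  k2 = f(0.180000, 2.127143) = 0.160888
  k3 = f(0.180000, 2.127581) = 0.160919
  k4 = f(0.240000, 2.137238) = 0.170919
  u ← 2.117928 + (0.12/6)·(k1 + 2k2 + 2k3 + k4) = 2.137290
u(0.24) ≈ 2.1373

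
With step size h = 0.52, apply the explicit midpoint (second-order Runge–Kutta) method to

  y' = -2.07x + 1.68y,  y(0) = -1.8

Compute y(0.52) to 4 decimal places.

Midpoint: k1 = f(x_n, y_n); k2 = f(x_n + h/2, y_n + (h/2)·k1); y_{n+1} = y_n + h·k2.
x=0.000000, y=-1.800000:
  k1 = f(0.000000, -1.800000) = -3.024000
  k2 = f(0.260000, -2.586240) = -4.883083
  y ← -1.800000 + 0.52·(-4.883083) = -4.339203
y(0.52) ≈ -4.3392

-4.3392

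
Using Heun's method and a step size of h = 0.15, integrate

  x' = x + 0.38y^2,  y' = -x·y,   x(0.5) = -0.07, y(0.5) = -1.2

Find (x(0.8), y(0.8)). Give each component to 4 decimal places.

0.0981, -1.1971

Heun on (x,y): k1 = f(t_n, state_n); k2 = f(t_n + h, state_n + h·k1); state_{n+1} = state_n + (h/2)·(k1 + k2).
0.500000: (-0.070000, -1.200000)
  k1 = (0.477200, -0.084000)
  predictor → (0.001580, -1.212600)
  k2 = (0.560332, 0.001916)
  → (0.007815, -1.206156)
0.650000: (0.007815, -1.206156)
  k1 = (0.560644, 0.009426)
  predictor → (0.091911, -1.204742)
  k2 = (0.643445, 0.110730)
  → (0.098122, -1.197145)
(x(0.8), y(0.8)) ≈ (0.0981, -1.1971)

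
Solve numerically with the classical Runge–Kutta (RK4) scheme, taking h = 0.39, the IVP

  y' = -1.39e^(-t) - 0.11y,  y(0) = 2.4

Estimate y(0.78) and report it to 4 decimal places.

RK4: k1 = f(t_n, y_n); k2 = f(t_n + h/2, y_n + (h/2)·k1); k3 = f(t_n + h/2, y_n + (h/2)·k2); k4 = f(t_n + h, y_n + h·k3); y_{n+1} = y_n + (h/6)·(k1 + 2k2 + 2k3 + k4).
t=0.000000, y=2.400000:
  k1 = f(0.000000, 2.400000) = -1.654000
  k2 = f(0.195000, 2.077470) = -1.372262
  k3 = f(0.195000, 2.132409) = -1.378305
  k4 = f(0.390000, 1.862461) = -1.145980
  y ← 2.400000 + (0.39/6)·(k1 + 2k2 + 2k3 + k4) = 1.860428
t=0.390000, y=1.860428:
  k1 = f(0.390000, 1.860428) = -1.145756
  k2 = f(0.585000, 1.637005) = -0.954448
  k3 = f(0.585000, 1.674310) = -0.958551
  k4 = f(0.780000, 1.486593) = -0.800710
  y ← 1.860428 + (0.39/6)·(k1 + 2k2 + 2k3 + k4) = 1.485217
y(0.78) ≈ 1.4852

1.4852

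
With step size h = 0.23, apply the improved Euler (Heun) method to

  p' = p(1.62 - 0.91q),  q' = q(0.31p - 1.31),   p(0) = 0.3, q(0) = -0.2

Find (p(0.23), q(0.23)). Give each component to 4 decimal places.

0.4476, -0.1525

Heun on (p,q): k1 = f(t_n, state_n); k2 = f(t_n + h, state_n + h·k1); state_{n+1} = state_n + (h/2)·(k1 + k2).
0.000000: (0.300000, -0.200000)
  k1 = (0.540600, 0.243400)
  predictor → (0.424338, -0.144018)
  k2 = (0.743040, 0.169719)
  → (0.447619, -0.152491)
(p(0.23), q(0.23)) ≈ (0.4476, -0.1525)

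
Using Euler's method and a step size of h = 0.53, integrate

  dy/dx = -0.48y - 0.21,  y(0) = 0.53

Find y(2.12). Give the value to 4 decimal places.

Euler: y_{n+1} = y_n + h·f(x_n, y_n).
x=0.000000, y=0.530000: f=-0.464400 → y ← 0.530000 + 0.53·(-0.464400) = 0.283868
x=0.530000, y=0.283868: f=-0.346257 → y ← 0.283868 + 0.53·(-0.346257) = 0.100352
x=1.060000, y=0.100352: f=-0.258169 → y ← 0.100352 + 0.53·(-0.258169) = -0.036478
x=1.590000, y=-0.036478: f=-0.192491 → y ← -0.036478 + 0.53·(-0.192491) = -0.138498
y(2.12) ≈ -0.1385

-0.1385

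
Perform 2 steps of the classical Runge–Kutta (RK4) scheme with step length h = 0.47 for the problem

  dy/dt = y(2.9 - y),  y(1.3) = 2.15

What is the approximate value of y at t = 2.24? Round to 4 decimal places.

RK4: k1 = f(t_n, y_n); k2 = f(t_n + h/2, y_n + (h/2)·k1); k3 = f(t_n + h/2, y_n + (h/2)·k2); k4 = f(t_n + h, y_n + h·k3); y_{n+1} = y_n + (h/6)·(k1 + 2k2 + 2k3 + k4).
t=1.300000, y=2.150000:
  k1 = f(1.300000, 2.150000) = 1.612500
  k2 = f(1.535000, 2.528937) = 0.938394
  k3 = f(1.535000, 2.370523) = 1.255138
  k4 = f(1.770000, 2.739915) = 0.438619
  y ← 2.150000 + (0.47/6)·(k1 + 2k2 + 2k3 + k4) = 2.654324
t=1.770000, y=2.654324:
  k1 = f(1.770000, 2.654324) = 0.652103
  k2 = f(2.005000, 2.807569) = 0.259508
  k3 = f(2.005000, 2.715309) = 0.501494
  k4 = f(2.240000, 2.890027) = 0.028824
  y ← 2.654324 + (0.47/6)·(k1 + 2k2 + 2k3 + k4) = 2.826887
y(2.24) ≈ 2.8269

2.8269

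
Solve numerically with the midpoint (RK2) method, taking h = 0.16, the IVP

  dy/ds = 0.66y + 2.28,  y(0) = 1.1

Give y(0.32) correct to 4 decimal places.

Midpoint: k1 = f(s_n, y_n); k2 = f(s_n + h/2, y_n + (h/2)·k1); y_{n+1} = y_n + h·k2.
s=0.000000, y=1.100000:
  k1 = f(0.000000, 1.100000) = 3.006000
  k2 = f(0.080000, 1.340480) = 3.164717
  y ← 1.100000 + 0.16·3.164717 = 1.606355
s=0.160000, y=1.606355:
  k1 = f(0.160000, 1.606355) = 3.340194
  k2 = f(0.240000, 1.873570) = 3.516556
  y ← 1.606355 + 0.16·3.516556 = 2.169004
y(0.32) ≈ 2.1690

2.1690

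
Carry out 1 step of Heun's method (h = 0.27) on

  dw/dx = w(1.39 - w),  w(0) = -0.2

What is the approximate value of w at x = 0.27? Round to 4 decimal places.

Heun: k1 = f(x_n, w_n); k2 = f(x_n + h, w_n + h·k1); w_{n+1} = w_n + (h/2)·(k1 + k2).
x=0.000000, w=-0.200000:
  k1 = f(0.000000, -0.200000) = -0.318000
  k2 = f(0.270000, -0.285860) = -0.479061
  w ← -0.200000 + (0.27/2)·(-0.318000 + (-0.479061)) = -0.307603
w(0.27) ≈ -0.3076

-0.3076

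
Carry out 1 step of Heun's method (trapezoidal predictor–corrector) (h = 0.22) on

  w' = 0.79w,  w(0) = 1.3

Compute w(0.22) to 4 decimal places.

Heun: k1 = f(t_n, w_n); k2 = f(t_n + h, w_n + h·k1); w_{n+1} = w_n + (h/2)·(k1 + k2).
t=0.000000, w=1.300000:
  k1 = f(0.000000, 1.300000) = 1.027000
  k2 = f(0.220000, 1.525940) = 1.205493
  w ← 1.300000 + (0.22/2)·(1.027000 + 1.205493) = 1.545574
w(0.22) ≈ 1.5456

1.5456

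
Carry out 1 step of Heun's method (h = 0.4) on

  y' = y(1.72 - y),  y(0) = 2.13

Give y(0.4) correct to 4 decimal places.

1.9337

Heun: k1 = f(t_n, y_n); k2 = f(t_n + h, y_n + h·k1); y_{n+1} = y_n + (h/2)·(k1 + k2).
t=0.000000, y=2.130000:
  k1 = f(0.000000, 2.130000) = -0.873300
  k2 = f(0.400000, 1.780680) = -0.108052
  y ← 2.130000 + (0.4/2)·(-0.873300 + (-0.108052)) = 1.933730
y(0.4) ≈ 1.9337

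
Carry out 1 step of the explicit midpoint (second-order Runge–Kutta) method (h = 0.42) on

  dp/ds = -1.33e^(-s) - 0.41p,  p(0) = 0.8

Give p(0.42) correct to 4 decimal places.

0.2694

Midpoint: k1 = f(s_n, p_n); k2 = f(s_n + h/2, p_n + (h/2)·k1); p_{n+1} = p_n + h·k2.
s=0.000000, p=0.800000:
  k1 = f(0.000000, 0.800000) = -1.658000
  k2 = f(0.210000, 0.451820) = -1.263323
  p ← 0.800000 + 0.42·(-1.263323) = 0.269404
p(0.42) ≈ 0.2694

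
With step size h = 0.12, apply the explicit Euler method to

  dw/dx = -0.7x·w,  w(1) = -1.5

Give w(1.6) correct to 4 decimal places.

Euler: w_{n+1} = w_n + h·f(x_n, w_n).
x=1.000000, w=-1.500000: f=1.050000 → w ← -1.500000 + 0.12·1.050000 = -1.374000
x=1.120000, w=-1.374000: f=1.077216 → w ← -1.374000 + 0.12·1.077216 = -1.244734
x=1.240000, w=-1.244734: f=1.080429 → w ← -1.244734 + 0.12·1.080429 = -1.115083
x=1.360000, w=-1.115083: f=1.061559 → w ← -1.115083 + 0.12·1.061559 = -0.987696
x=1.480000, w=-0.987696: f=1.023253 → w ← -0.987696 + 0.12·1.023253 = -0.864905
w(1.6) ≈ -0.8649

-0.8649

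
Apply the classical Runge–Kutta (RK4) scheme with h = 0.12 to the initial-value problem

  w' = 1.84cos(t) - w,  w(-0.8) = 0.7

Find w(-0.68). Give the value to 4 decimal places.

RK4: k1 = f(t_n, w_n); k2 = f(t_n + h/2, w_n + (h/2)·k1); k3 = f(t_n + h/2, w_n + (h/2)·k2); k4 = f(t_n + h, w_n + h·k3); w_{n+1} = w_n + (h/6)·(k1 + 2k2 + 2k3 + k4).
t=-0.800000, w=0.700000:
  k1 = f(-0.800000, 0.700000) = 0.581940
  k2 = f(-0.740000, 0.734916) = 0.623866
  k3 = f(-0.740000, 0.737432) = 0.621350
  k4 = f(-0.680000, 0.774562) = 0.656172
  w ← 0.700000 + (0.12/6)·(k1 + 2k2 + 2k3 + k4) = 0.774571
w(-0.68) ≈ 0.7746

0.7746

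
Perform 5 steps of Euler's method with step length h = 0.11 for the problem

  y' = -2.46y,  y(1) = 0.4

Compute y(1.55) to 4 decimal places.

0.0826

Euler: y_{n+1} = y_n + h·f(s_n, y_n).
s=1.000000, y=0.400000: f=-0.984000 → y ← 0.400000 + 0.11·(-0.984000) = 0.291760
s=1.110000, y=0.291760: f=-0.717730 → y ← 0.291760 + 0.11·(-0.717730) = 0.212810
s=1.220000, y=0.212810: f=-0.523512 → y ← 0.212810 + 0.11·(-0.523512) = 0.155223
s=1.330000, y=0.155223: f=-0.381850 → y ← 0.155223 + 0.11·(-0.381850) = 0.113220
s=1.440000, y=0.113220: f=-0.278521 → y ← 0.113220 + 0.11·(-0.278521) = 0.082583
y(1.55) ≈ 0.0826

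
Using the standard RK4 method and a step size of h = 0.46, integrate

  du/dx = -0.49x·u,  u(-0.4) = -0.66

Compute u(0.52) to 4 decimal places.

-0.6424

RK4: k1 = f(x_n, u_n); k2 = f(x_n + h/2, u_n + (h/2)·k1); k3 = f(x_n + h/2, u_n + (h/2)·k2); k4 = f(x_n + h, u_n + h·k3); u_{n+1} = u_n + (h/6)·(k1 + 2k2 + 2k3 + k4).
x=-0.400000, u=-0.660000:
  k1 = f(-0.400000, -0.660000) = -0.129360
  k2 = f(-0.170000, -0.689753) = -0.057456
  k3 = f(-0.170000, -0.673215) = -0.056079
  k4 = f(0.060000, -0.685796) = 0.020162
  u ← -0.660000 + (0.46/6)·(k1 + 2k2 + 2k3 + k4) = -0.685781
x=0.060000, u=-0.685781:
  k1 = f(0.060000, -0.685781) = 0.020162
  k2 = f(0.290000, -0.681143) = 0.096790
  k3 = f(0.290000, -0.663519) = 0.094286
  k4 = f(0.520000, -0.642409) = 0.163686
  u ← -0.685781 + (0.46/6)·(k1 + 2k2 + 2k3 + k4) = -0.642387
u(0.52) ≈ -0.6424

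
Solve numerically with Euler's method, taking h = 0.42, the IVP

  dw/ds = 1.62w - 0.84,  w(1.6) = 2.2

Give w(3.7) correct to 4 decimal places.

Euler: w_{n+1} = w_n + h·f(s_n, w_n).
s=1.600000, w=2.200000: f=2.724000 → w ← 2.200000 + 0.42·2.724000 = 3.344080
s=2.020000, w=3.344080: f=4.577410 → w ← 3.344080 + 0.42·4.577410 = 5.266592
s=2.440000, w=5.266592: f=7.691879 → w ← 5.266592 + 0.42·7.691879 = 8.497181
s=2.860000, w=8.497181: f=12.925434 → w ← 8.497181 + 0.42·12.925434 = 13.925863
s=3.280000, w=13.925863: f=21.719899 → w ← 13.925863 + 0.42·21.719899 = 23.048221
w(3.7) ≈ 23.0482

23.0482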